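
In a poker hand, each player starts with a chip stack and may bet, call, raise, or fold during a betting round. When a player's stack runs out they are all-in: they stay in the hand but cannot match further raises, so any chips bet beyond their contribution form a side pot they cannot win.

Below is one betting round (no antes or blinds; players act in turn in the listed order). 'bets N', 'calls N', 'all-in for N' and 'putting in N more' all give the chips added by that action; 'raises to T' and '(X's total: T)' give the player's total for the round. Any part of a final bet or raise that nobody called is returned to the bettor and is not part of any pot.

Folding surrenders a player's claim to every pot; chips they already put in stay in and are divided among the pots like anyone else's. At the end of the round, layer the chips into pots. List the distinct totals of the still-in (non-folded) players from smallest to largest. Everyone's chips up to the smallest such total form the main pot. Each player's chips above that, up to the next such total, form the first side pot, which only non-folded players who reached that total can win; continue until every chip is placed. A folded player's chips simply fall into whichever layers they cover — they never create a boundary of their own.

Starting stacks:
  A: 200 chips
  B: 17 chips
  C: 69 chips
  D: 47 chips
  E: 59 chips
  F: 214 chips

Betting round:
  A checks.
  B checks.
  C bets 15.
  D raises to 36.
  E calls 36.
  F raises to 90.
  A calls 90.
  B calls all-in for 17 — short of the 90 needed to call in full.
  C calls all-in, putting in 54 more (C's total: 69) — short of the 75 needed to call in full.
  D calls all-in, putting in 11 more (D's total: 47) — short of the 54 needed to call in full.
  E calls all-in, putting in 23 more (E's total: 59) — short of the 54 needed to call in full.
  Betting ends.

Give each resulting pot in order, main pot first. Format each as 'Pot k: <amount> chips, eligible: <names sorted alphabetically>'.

Contributions: A=90, B=17, C=69, D=47, E=59, F=90
Pot levels (distinct totals of non-folded players): 17, 47, 59, 69, 90
Layer 1-17: 17 each from A, B, C, D, E, F = 17*6 = 102 chips; eligible A, B, C, D, E, F
Layer 18-47: 30 each from A, C, D, E, F = 30*5 = 150 chips; eligible A, C, D, E, F
Layer 48-59: 12 each from A, C, E, F = 12*4 = 48 chips; eligible A, C, E, F
Layer 60-69: 10 each from A, C, F = 10*3 = 30 chips; eligible A, C, F
Layer 70-90: 21 each from A, F = 21*2 = 42 chips; eligible A, F

Pot 1: 102 chips, eligible: A, B, C, D, E, F
Pot 2: 150 chips, eligible: A, C, D, E, F
Pot 3: 48 chips, eligible: A, C, E, F
Pot 4: 30 chips, eligible: A, C, F
Pot 5: 42 chips, eligible: A, F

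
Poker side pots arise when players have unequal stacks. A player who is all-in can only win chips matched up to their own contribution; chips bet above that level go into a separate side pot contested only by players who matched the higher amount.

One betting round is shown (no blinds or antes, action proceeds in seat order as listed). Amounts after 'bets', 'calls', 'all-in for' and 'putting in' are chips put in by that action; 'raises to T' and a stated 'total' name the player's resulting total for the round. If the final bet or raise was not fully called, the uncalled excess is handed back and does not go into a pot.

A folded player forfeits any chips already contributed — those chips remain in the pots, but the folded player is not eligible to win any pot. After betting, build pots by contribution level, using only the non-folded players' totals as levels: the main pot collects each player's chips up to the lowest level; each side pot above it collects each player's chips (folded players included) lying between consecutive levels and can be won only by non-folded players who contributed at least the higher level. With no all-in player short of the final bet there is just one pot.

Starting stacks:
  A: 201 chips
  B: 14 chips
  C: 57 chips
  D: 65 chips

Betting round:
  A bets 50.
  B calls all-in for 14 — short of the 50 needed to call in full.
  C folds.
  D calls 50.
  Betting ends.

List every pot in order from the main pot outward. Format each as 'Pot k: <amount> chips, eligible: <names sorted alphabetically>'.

Contributions: A=50, B=14, D=50
Folded: C
Pot levels (distinct totals of non-folded players): 14, 50
Layer 1-14: 14 each from A, B, D = 14*3 = 42 chips; eligible A, B, D
Layer 15-50: 36 each from A, D = 36*2 = 72 chips; eligible A, D

Pot 1: 42 chips, eligible: A, B, D
Pot 2: 72 chips, eligible: A, D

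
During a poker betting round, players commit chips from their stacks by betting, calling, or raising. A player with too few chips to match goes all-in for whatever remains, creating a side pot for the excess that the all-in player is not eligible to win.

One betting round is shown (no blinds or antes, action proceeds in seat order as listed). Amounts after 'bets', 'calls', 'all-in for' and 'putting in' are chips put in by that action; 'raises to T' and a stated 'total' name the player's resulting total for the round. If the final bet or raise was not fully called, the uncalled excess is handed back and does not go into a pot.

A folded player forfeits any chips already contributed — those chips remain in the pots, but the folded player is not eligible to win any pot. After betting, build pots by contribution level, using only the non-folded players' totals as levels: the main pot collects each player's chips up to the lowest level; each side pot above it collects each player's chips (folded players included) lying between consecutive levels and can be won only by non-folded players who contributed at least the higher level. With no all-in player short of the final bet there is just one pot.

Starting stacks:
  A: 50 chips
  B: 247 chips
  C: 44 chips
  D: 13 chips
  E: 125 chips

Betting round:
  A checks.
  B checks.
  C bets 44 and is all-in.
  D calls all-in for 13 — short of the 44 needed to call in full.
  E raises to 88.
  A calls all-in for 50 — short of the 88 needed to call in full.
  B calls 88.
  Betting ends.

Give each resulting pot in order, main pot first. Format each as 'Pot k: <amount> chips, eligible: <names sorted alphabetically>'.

Pot 1: 65 chips, eligible: A, B, C, D, E
Pot 2: 124 chips, eligible: A, B, C, E
Pot 3: 18 chips, eligible: A, B, E
Pot 4: 76 chips, eligible: B, E

Derivation:
Contributions: A=50, B=88, C=44, D=13, E=88
Pot levels (distinct totals of non-folded players): 13, 44, 50, 88
Layer 1-13: 13 each from A, B, C, D, E = 13*5 = 65 chips; eligible A, B, C, D, E
Layer 14-44: 31 each from A, B, C, E = 31*4 = 124 chips; eligible A, B, C, E
Layer 45-50: 6 each from A, B, E = 6*3 = 18 chips; eligible A, B, E
Layer 51-88: 38 each from B, E = 38*2 = 76 chips; eligible B, E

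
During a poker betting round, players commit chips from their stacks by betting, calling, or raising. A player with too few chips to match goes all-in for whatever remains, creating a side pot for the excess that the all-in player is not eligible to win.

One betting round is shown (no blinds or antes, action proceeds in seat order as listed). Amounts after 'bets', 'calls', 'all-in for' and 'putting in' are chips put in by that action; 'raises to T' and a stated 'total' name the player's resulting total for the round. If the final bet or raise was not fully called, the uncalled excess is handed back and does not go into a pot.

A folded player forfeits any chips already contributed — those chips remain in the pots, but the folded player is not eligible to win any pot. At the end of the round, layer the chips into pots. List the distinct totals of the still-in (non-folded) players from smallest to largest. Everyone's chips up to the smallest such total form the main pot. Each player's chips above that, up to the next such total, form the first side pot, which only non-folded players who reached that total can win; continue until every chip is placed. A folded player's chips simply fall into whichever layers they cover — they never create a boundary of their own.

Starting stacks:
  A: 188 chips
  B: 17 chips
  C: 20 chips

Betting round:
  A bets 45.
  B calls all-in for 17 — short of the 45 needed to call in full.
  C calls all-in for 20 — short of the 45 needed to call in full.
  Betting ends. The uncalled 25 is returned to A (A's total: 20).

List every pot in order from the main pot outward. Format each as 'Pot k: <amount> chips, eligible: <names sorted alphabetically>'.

Contributions (after 25 returned to A): A=20, B=17, C=20
Pot levels (distinct totals of non-folded players): 17, 20
Layer 1-17: 17 each from A, B, C = 17*3 = 51 chips; eligible A, B, C
Layer 18-20: 3 each from A, C = 3*2 = 6 chips; eligible A, C

Pot 1: 51 chips, eligible: A, B, C
Pot 2: 6 chips, eligible: A, C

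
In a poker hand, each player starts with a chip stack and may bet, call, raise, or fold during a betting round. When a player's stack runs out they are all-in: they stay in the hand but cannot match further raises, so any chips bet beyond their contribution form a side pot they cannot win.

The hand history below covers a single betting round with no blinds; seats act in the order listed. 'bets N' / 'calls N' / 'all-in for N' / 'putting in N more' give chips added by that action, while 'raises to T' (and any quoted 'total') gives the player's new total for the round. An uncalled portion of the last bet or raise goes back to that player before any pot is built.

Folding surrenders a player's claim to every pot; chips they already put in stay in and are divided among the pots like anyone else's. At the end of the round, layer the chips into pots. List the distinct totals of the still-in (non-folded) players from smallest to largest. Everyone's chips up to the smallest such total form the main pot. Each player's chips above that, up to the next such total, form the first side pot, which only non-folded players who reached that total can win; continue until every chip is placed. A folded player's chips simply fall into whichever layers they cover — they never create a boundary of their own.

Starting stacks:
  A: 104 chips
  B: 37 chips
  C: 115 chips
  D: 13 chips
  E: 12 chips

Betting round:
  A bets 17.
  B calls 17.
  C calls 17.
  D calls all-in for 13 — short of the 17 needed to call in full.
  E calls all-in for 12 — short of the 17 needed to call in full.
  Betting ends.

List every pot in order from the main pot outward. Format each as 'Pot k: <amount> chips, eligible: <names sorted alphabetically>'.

Pot 1: 60 chips, eligible: A, B, C, D, E
Pot 2: 4 chips, eligible: A, B, C, D
Pot 3: 12 chips, eligible: A, B, C

Derivation:
Contributions: A=17, B=17, C=17, D=13, E=12
Pot levels (distinct totals of non-folded players): 12, 13, 17
Layer 1-12: 12 each from A, B, C, D, E = 12*5 = 60 chips; eligible A, B, C, D, E
Layer 13-13: 1 each from A, B, C, D = 1*4 = 4 chips; eligible A, B, C, D
Layer 14-17: 4 each from A, B, C = 4*3 = 12 chips; eligible A, B, C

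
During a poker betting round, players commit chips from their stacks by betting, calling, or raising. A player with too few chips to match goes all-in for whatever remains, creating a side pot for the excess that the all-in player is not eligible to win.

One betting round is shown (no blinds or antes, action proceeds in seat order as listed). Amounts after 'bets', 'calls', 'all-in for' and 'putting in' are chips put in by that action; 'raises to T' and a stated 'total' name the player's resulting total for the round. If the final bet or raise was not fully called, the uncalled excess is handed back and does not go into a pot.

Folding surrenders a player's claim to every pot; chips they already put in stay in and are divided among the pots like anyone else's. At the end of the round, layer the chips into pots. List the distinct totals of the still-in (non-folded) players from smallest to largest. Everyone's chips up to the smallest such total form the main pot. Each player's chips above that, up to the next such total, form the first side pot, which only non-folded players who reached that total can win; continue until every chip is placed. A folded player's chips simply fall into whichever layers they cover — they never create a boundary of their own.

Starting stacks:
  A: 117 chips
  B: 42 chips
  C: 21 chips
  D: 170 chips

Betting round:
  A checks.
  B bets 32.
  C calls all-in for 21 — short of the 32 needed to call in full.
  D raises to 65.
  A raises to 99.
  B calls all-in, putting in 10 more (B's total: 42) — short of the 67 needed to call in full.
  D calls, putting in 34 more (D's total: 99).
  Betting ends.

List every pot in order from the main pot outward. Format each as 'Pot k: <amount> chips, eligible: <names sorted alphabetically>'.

Contributions: A=99, B=42, C=21, D=99
Pot levels (distinct totals of non-folded players): 21, 42, 99
Layer 1-21: 21 each from A, B, C, D = 21*4 = 84 chips; eligible A, B, C, D
Layer 22-42: 21 each from A, B, D = 21*3 = 63 chips; eligible A, B, D
Layer 43-99: 57 each from A, D = 57*2 = 114 chips; eligible A, D

Pot 1: 84 chips, eligible: A, B, C, D
Pot 2: 63 chips, eligible: A, B, D
Pot 3: 114 chips, eligible: A, D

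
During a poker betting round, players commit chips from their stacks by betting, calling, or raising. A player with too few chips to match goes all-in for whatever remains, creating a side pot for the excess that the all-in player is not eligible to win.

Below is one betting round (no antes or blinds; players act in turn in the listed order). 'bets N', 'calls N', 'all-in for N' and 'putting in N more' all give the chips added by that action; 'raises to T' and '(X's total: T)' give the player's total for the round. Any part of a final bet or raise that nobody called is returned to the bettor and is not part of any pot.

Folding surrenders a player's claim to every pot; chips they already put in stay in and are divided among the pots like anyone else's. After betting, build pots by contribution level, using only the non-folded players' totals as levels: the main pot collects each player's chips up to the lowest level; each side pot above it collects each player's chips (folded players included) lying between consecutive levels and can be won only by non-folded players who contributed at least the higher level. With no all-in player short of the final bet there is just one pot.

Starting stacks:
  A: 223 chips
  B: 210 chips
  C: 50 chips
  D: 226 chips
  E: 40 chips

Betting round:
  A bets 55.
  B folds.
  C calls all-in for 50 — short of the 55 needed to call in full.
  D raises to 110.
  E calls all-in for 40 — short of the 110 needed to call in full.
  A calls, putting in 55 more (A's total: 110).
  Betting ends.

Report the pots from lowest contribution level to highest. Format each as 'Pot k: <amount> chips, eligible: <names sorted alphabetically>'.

Pot 1: 160 chips, eligible: A, C, D, E
Pot 2: 30 chips, eligible: A, C, D
Pot 3: 120 chips, eligible: A, D

Derivation:
Contributions: A=110, C=50, D=110, E=40
Folded: B
Pot levels (distinct totals of non-folded players): 40, 50, 110
Layer 1-40: 40 each from A, C, D, E = 40*4 = 160 chips; eligible A, C, D, E
Layer 41-50: 10 each from A, C, D = 10*3 = 30 chips; eligible A, C, D
Layer 51-110: 60 each from A, D = 60*2 = 120 chips; eligible A, D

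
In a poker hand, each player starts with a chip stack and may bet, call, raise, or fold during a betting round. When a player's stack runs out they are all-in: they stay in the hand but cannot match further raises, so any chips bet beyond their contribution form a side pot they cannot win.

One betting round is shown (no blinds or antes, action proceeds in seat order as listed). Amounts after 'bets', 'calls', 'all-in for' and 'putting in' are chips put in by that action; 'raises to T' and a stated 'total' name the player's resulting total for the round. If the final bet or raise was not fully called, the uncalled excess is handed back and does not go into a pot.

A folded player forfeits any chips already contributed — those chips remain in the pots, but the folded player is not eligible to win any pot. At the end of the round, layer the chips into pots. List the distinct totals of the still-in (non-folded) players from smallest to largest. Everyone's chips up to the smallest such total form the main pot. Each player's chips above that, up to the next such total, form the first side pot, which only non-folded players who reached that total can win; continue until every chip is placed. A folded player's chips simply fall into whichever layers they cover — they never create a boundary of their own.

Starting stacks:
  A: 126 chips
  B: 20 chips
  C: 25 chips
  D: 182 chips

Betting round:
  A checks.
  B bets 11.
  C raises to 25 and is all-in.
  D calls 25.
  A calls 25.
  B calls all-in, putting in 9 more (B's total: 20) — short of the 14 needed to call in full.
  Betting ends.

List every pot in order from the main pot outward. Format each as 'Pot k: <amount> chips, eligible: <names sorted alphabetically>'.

Contributions: A=25, B=20, C=25, D=25
Pot levels (distinct totals of non-folded players): 20, 25
Layer 1-20: 20 each from A, B, C, D = 20*4 = 80 chips; eligible A, B, C, D
Layer 21-25: 5 each from A, C, D = 5*3 = 15 chips; eligible A, C, D

Pot 1: 80 chips, eligible: A, B, C, D
Pot 2: 15 chips, eligible: A, C, D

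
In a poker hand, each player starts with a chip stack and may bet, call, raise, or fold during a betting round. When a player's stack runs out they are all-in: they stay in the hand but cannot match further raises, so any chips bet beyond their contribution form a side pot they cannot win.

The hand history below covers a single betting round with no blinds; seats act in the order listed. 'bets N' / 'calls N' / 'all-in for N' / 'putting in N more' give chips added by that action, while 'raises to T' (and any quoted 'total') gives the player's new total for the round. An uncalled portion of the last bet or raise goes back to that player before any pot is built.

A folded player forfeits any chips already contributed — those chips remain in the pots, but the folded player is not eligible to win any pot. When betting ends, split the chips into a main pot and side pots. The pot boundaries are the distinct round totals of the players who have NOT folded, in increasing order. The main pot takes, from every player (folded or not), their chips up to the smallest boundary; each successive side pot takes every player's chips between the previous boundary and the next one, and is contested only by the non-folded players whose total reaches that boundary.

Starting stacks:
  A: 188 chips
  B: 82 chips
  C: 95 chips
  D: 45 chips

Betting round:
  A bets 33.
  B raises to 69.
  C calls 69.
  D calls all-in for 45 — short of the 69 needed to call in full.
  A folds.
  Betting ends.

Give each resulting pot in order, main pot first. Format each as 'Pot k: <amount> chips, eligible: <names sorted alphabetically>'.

Contributions: A=33, B=69, C=69, D=45
Folded: A
Pot levels (distinct totals of non-folded players): 45, 69
Layer 1-45: A 33 + B 45 + C 45 + D 45 = 168 chips; eligible B, C, D
Layer 46-69: 24 each from B, C = 24*2 = 48 chips; eligible B, C

Pot 1: 168 chips, eligible: B, C, D
Pot 2: 48 chips, eligible: B, C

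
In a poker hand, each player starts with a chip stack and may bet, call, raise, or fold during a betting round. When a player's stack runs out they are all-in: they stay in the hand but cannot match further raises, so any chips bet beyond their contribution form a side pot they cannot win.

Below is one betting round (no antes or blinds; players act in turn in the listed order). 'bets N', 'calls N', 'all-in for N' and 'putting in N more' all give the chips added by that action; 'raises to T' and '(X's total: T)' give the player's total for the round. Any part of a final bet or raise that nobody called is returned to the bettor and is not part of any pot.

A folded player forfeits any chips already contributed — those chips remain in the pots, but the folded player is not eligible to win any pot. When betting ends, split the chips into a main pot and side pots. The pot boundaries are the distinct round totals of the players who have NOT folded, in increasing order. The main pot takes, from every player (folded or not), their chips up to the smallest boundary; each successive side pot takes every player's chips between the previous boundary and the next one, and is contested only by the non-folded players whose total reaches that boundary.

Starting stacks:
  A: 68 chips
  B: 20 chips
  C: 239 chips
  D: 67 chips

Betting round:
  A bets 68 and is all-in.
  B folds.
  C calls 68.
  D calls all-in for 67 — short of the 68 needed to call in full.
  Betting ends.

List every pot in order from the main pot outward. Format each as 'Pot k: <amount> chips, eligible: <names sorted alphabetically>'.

Pot 1: 201 chips, eligible: A, C, D
Pot 2: 2 chips, eligible: A, C

Derivation:
Contributions: A=68, C=68, D=67
Folded: B
Pot levels (distinct totals of non-folded players): 67, 68
Layer 1-67: 67 each from A, C, D = 67*3 = 201 chips; eligible A, C, D
Layer 68-68: 1 each from A, C = 1*2 = 2 chips; eligible A, C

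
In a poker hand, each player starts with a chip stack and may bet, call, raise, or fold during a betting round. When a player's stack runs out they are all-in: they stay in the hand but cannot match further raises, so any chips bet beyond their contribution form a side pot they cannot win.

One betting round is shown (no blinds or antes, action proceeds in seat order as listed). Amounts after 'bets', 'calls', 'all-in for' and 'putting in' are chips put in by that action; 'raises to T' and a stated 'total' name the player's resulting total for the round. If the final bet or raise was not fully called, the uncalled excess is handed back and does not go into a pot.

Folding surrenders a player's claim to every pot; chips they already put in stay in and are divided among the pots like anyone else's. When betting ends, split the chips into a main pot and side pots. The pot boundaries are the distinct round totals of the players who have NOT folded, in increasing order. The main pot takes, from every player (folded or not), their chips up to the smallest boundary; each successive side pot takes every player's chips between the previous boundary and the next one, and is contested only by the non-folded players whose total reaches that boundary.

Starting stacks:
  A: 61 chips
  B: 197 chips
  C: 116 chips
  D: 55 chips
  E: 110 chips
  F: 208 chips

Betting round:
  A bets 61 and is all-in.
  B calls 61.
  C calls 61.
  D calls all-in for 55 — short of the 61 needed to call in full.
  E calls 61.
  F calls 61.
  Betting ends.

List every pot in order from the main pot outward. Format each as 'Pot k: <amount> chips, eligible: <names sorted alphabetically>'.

Contributions: A=61, B=61, C=61, D=55, E=61, F=61
Pot levels (distinct totals of non-folded players): 55, 61
Layer 1-55: 55 each from A, B, C, D, E, F = 55*6 = 330 chips; eligible A, B, C, D, E, F
Layer 56-61: 6 each from A, B, C, E, F = 6*5 = 30 chips; eligible A, B, C, E, F

Pot 1: 330 chips, eligible: A, B, C, D, E, F
Pot 2: 30 chips, eligible: A, B, C, E, F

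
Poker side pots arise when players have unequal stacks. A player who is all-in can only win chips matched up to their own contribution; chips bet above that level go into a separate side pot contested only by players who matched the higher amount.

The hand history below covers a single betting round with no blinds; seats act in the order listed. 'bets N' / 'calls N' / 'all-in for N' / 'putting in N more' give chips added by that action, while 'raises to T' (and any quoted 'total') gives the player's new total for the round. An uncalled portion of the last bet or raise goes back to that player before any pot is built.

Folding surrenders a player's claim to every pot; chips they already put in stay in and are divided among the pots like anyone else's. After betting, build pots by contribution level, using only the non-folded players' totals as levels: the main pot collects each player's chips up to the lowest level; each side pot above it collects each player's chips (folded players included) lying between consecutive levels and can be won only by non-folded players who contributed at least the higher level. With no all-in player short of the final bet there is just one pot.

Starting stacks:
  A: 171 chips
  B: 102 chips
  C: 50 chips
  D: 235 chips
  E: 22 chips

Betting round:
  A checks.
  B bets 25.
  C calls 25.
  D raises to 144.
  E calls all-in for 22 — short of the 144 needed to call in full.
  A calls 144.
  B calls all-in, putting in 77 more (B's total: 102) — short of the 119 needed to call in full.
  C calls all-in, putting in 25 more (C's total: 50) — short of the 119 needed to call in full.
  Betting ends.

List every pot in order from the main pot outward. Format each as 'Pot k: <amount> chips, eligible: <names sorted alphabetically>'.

Contributions: A=144, B=102, C=50, D=144, E=22
Pot levels (distinct totals of non-folded players): 22, 50, 102, 144
Layer 1-22: 22 each from A, B, C, D, E = 22*5 = 110 chips; eligible A, B, C, D, E
Layer 23-50: 28 each from A, B, C, D = 28*4 = 112 chips; eligible A, B, C, D
Layer 51-102: 52 each from A, B, D = 52*3 = 156 chips; eligible A, B, D
Layer 103-144: 42 each from A, D = 42*2 = 84 chips; eligible A, D

Pot 1: 110 chips, eligible: A, B, C, D, E
Pot 2: 112 chips, eligible: A, B, C, D
Pot 3: 156 chips, eligible: A, B, D
Pot 4: 84 chips, eligible: A, D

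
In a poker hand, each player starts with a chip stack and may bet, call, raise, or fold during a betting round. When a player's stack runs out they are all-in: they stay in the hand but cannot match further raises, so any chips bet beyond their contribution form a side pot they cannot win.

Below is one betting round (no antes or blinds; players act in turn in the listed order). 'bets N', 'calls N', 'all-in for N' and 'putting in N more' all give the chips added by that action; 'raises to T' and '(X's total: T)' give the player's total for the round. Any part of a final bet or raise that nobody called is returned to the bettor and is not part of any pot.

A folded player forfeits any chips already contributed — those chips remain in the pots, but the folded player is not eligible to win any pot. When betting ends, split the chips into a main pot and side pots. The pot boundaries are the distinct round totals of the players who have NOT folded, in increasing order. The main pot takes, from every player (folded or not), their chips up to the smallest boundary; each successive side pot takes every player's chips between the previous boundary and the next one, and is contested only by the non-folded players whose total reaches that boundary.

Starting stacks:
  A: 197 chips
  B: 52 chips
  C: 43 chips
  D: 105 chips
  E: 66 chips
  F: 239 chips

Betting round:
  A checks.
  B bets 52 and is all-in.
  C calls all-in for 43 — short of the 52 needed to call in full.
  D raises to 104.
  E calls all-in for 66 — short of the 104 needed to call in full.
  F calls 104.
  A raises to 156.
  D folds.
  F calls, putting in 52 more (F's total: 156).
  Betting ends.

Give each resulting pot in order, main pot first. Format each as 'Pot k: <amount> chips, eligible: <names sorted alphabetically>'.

Contributions: A=156, B=52, C=43, D=104, E=66, F=156
Folded: D
Pot levels (distinct totals of non-folded players): 43, 52, 66, 156
Layer 1-43: 43 each from A, B, C, D, E, F = 43*6 = 258 chips; eligible A, B, C, E, F
Layer 44-52: 9 each from A, B, D, E, F = 9*5 = 45 chips; eligible A, B, E, F
Layer 53-66: 14 each from A, D, E, F = 14*4 = 56 chips; eligible A, E, F
Layer 67-156: A 90 + D 38 + F 90 = 218 chips; eligible A, F

Pot 1: 258 chips, eligible: A, B, C, E, F
Pot 2: 45 chips, eligible: A, B, E, F
Pot 3: 56 chips, eligible: A, E, F
Pot 4: 218 chips, eligible: A, F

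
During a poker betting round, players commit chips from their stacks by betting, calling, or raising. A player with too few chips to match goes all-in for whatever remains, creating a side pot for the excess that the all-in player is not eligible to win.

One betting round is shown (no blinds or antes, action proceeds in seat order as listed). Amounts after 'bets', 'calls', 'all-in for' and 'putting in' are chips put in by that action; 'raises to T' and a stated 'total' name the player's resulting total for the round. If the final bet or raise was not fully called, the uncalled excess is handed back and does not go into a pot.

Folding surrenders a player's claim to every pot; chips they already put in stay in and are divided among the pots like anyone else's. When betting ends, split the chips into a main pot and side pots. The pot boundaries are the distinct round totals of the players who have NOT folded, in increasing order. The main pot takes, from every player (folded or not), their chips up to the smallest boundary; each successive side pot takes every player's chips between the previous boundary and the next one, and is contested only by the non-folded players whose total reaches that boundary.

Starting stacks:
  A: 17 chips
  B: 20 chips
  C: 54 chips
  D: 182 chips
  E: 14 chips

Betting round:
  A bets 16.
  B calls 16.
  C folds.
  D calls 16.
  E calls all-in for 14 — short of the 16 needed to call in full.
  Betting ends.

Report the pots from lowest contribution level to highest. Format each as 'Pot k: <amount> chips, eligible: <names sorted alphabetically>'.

Contributions: A=16, B=16, D=16, E=14
Folded: C
Pot levels (distinct totals of non-folded players): 14, 16
Layer 1-14: 14 each from A, B, D, E = 14*4 = 56 chips; eligible A, B, D, E
Layer 15-16: 2 each from A, B, D = 2*3 = 6 chips; eligible A, B, D

Pot 1: 56 chips, eligible: A, B, D, E
Pot 2: 6 chips, eligible: A, B, D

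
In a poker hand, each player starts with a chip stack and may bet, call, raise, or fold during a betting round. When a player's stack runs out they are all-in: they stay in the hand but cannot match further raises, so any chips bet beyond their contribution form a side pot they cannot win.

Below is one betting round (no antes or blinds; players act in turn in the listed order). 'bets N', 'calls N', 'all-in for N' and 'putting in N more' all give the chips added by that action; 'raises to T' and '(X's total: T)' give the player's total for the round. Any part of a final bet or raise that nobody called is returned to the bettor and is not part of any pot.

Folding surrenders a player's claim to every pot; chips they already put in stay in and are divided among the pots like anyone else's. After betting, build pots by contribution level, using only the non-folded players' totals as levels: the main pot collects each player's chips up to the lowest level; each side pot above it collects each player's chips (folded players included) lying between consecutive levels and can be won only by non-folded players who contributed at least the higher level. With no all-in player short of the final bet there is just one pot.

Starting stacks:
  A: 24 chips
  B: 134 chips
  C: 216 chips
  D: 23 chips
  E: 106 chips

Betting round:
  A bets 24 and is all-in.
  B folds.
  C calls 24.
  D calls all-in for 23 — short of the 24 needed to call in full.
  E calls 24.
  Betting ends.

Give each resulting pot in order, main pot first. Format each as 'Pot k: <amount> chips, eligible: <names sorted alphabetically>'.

Pot 1: 92 chips, eligible: A, C, D, E
Pot 2: 3 chips, eligible: A, C, E

Derivation:
Contributions: A=24, C=24, D=23, E=24
Folded: B
Pot levels (distinct totals of non-folded players): 23, 24
Layer 1-23: 23 each from A, C, D, E = 23*4 = 92 chips; eligible A, C, D, E
Layer 24-24: 1 each from A, C, E = 1*3 = 3 chips; eligible A, C, E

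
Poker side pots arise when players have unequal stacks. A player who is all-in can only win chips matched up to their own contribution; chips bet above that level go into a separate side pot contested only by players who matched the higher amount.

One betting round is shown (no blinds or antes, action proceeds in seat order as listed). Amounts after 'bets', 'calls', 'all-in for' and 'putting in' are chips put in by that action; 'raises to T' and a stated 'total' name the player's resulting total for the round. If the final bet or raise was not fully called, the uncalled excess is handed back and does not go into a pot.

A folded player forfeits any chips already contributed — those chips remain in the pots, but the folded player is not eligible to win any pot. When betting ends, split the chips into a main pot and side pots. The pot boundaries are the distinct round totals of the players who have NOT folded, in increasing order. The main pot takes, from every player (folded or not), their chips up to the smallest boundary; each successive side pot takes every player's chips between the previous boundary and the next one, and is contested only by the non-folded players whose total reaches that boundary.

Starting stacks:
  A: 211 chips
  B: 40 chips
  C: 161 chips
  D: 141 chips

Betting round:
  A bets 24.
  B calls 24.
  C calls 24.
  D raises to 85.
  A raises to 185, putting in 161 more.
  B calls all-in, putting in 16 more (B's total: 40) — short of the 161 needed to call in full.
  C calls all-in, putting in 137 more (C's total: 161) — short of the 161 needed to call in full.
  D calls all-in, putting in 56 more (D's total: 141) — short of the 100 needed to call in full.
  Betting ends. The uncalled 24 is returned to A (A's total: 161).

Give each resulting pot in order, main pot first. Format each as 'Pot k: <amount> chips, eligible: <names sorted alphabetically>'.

Pot 1: 160 chips, eligible: A, B, C, D
Pot 2: 303 chips, eligible: A, C, D
Pot 3: 40 chips, eligible: A, C

Derivation:
Contributions (after 24 returned to A): A=161, B=40, C=161, D=141
Pot levels (distinct totals of non-folded players): 40, 141, 161
Layer 1-40: 40 each from A, B, C, D = 40*4 = 160 chips; eligible A, B, C, D
Layer 41-141: 101 each from A, C, D = 101*3 = 303 chips; eligible A, C, D
Layer 142-161: 20 each from A, C = 20*2 = 40 chips; eligible A, C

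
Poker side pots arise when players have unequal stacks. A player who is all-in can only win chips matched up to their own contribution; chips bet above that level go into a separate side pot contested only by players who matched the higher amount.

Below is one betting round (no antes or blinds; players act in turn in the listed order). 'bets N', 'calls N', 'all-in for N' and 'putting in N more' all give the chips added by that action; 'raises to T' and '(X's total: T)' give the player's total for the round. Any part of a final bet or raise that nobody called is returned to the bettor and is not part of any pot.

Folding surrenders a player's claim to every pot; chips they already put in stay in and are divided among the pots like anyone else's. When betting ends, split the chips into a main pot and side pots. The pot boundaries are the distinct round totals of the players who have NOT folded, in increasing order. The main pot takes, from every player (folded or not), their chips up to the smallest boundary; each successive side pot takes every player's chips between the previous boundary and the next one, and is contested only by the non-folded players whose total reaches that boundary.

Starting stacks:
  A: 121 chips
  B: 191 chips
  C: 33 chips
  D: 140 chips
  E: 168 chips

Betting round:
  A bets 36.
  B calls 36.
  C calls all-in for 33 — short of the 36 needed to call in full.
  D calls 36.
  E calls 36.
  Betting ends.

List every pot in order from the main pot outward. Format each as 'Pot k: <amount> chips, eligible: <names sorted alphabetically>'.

Contributions: A=36, B=36, C=33, D=36, E=36
Pot levels (distinct totals of non-folded players): 33, 36
Layer 1-33: 33 each from A, B, C, D, E = 33*5 = 165 chips; eligible A, B, C, D, E
Layer 34-36: 3 each from A, B, D, E = 3*4 = 12 chips; eligible A, B, D, E

Pot 1: 165 chips, eligible: A, B, C, D, E
Pot 2: 12 chips, eligible: A, B, D, E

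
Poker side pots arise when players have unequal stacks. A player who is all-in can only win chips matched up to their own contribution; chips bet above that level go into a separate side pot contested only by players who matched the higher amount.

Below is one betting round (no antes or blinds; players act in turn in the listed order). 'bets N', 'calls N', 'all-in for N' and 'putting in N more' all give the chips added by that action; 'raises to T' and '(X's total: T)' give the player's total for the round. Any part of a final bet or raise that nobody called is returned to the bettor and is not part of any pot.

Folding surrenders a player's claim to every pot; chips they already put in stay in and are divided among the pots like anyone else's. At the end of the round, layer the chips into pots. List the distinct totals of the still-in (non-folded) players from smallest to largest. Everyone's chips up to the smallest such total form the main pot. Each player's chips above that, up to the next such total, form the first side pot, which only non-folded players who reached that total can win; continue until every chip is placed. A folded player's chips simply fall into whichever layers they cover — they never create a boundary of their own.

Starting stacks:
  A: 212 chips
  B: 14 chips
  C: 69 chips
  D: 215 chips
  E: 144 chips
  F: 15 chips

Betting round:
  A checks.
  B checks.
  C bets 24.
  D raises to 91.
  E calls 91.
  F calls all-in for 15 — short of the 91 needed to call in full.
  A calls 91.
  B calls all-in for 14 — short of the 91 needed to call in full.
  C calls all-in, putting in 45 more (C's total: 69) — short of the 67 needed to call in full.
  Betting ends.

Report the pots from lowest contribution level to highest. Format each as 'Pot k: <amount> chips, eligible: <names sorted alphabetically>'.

Contributions: A=91, B=14, C=69, D=91, E=91, F=15
Pot levels (distinct totals of non-folded players): 14, 15, 69, 91
Layer 1-14: 14 each from A, B, C, D, E, F = 14*6 = 84 chips; eligible A, B, C, D, E, F
Layer 15-15: 1 each from A, C, D, E, F = 1*5 = 5 chips; eligible A, C, D, E, F
Layer 16-69: 54 each from A, C, D, E = 54*4 = 216 chips; eligible A, C, D, E
Layer 70-91: 22 each from A, D, E = 22*3 = 66 chips; eligible A, D, E

Pot 1: 84 chips, eligible: A, B, C, D, E, F
Pot 2: 5 chips, eligible: A, C, D, E, F
Pot 3: 216 chips, eligible: A, C, D, E
Pot 4: 66 chips, eligible: A, D, E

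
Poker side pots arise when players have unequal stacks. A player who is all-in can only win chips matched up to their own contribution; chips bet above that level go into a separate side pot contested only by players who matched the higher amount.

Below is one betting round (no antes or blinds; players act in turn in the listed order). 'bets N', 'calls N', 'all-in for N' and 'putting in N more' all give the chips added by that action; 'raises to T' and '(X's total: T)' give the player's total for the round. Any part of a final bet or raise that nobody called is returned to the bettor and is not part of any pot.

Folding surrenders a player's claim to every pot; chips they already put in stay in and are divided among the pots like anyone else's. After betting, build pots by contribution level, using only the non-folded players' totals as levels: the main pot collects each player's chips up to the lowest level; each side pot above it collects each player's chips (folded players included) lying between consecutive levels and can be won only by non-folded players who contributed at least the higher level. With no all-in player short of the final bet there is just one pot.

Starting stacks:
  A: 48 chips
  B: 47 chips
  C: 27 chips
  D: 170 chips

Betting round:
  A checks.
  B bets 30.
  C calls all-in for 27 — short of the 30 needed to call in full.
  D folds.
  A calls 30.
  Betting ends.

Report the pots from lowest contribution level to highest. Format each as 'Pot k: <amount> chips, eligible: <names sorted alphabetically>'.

Contributions: A=30, B=30, C=27
Folded: D
Pot levels (distinct totals of non-folded players): 27, 30
Layer 1-27: 27 each from A, B, C = 27*3 = 81 chips; eligible A, B, C
Layer 28-30: 3 each from A, B = 3*2 = 6 chips; eligible A, B

Pot 1: 81 chips, eligible: A, B, C
Pot 2: 6 chips, eligible: A, B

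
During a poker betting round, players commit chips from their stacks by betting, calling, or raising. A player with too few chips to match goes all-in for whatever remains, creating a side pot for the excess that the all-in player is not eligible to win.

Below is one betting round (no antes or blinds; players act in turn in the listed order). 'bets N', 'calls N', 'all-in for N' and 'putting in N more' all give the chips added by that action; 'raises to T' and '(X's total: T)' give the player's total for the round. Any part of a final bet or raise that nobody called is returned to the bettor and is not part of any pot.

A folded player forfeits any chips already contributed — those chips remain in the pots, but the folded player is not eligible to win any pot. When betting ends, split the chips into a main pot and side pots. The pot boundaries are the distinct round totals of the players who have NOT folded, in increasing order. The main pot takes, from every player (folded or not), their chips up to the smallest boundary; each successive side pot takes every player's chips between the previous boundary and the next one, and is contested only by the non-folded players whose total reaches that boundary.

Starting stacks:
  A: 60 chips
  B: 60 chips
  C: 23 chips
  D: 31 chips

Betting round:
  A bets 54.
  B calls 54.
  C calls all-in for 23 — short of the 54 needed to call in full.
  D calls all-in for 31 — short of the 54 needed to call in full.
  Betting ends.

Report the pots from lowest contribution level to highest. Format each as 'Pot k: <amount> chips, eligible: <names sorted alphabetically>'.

Pot 1: 92 chips, eligible: A, B, C, D
Pot 2: 24 chips, eligible: A, B, D
Pot 3: 46 chips, eligible: A, B

Derivation:
Contributions: A=54, B=54, C=23, D=31
Pot levels (distinct totals of non-folded players): 23, 31, 54
Layer 1-23: 23 each from A, B, C, D = 23*4 = 92 chips; eligible A, B, C, D
Layer 24-31: 8 each from A, B, D = 8*3 = 24 chips; eligible A, B, D
Layer 32-54: 23 each from A, B = 23*2 = 46 chips; eligible A, B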